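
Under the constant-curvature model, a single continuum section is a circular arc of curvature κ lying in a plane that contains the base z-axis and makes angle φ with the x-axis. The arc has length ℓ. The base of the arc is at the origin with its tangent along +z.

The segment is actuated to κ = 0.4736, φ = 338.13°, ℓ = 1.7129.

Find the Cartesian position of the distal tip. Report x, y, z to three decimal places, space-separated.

θ = κ·ℓ = 0.4736 × 1.7129 = 0.81123 rad
ρ = (1 − cos θ)/κ = (1 − 0.68861)/0.4736 = 0.65750
z = sin θ / κ = 0.72513/0.4736 = 1.53111
x = ρ cos φ = 0.65750 × cos(338.13°) = 0.61018
y = ρ sin φ = 0.65750 × sin(338.13°) = -0.24492

0.610 -0.245 1.531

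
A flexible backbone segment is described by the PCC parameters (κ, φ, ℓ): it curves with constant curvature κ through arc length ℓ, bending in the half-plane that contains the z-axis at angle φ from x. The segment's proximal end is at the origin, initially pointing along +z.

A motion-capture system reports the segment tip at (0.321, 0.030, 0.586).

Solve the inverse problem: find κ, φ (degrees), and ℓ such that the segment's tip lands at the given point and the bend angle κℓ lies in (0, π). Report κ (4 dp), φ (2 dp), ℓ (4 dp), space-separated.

1.4414 5.34 0.6979

ρ = √(x²+y²) = √(0.321² + 0.030²) = 0.32240
φ = atan2(y, x) mod 360° = atan2(0.030, 0.321) = 5.3392°
|p|² = ρ² + z² = 0.32240² + 0.586² = 0.44734
κ = 2ρ / |p|² = 2×0.32240 / 0.44734 = 1.44141
θ = 2·atan2(ρ, z) = 2·atan2(0.32240, 0.586) = 1.00595 rad
ℓ = θ/κ = 1.00595/1.44141 = 0.69789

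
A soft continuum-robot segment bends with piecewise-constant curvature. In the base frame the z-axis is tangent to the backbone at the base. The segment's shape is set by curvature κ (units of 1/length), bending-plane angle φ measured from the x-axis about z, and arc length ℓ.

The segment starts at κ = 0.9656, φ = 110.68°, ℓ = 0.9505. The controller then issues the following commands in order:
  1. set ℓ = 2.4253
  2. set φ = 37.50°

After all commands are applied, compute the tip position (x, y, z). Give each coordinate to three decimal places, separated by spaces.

1.394 1.070 0.743

initial: κ=0.9656, φ=110.68°, ℓ=0.9505
cmd 1: set ℓ=2.4253 → (κ,φ,ℓ)=(0.9656,110.68°,2.4253) → tip=(-0.6206,1.6441,0.7427)
cmd 2: set φ=37.50° → (κ,φ,ℓ)=(0.9656,37.50°,2.4253) → tip=(1.3942,1.0698,0.7427)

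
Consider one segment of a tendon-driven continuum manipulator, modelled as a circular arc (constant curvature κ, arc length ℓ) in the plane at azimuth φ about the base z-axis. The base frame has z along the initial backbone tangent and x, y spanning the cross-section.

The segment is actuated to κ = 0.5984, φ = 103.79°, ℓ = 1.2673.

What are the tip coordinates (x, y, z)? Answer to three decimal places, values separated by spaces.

θ = κ·ℓ = 0.5984 × 1.2673 = 0.75835 rad
ρ = (1 − cos θ)/κ = (1 − 0.72597)/0.5984 = 0.45794
z = sin θ / κ = 0.68773/0.5984 = 1.14928
x = ρ cos φ = 0.45794 × cos(103.79°) = -0.10916
y = ρ sin φ = 0.45794 × sin(103.79°) = 0.44474

-0.109 0.445 1.149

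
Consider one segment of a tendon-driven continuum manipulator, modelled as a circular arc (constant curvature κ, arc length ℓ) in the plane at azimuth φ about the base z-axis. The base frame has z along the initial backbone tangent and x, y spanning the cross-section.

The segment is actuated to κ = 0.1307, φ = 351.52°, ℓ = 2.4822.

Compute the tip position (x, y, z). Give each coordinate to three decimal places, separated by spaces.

θ = κ·ℓ = 0.1307 × 2.4822 = 0.32442 rad
ρ = (1 − cos θ)/κ = (1 − 0.94783)/0.1307 = 0.39912
z = sin θ / κ = 0.31876/0.1307 = 2.43889
x = ρ cos φ = 0.39912 × cos(351.52°) = 0.39476
y = ρ sin φ = 0.39912 × sin(351.52°) = -0.05886

0.395 -0.059 2.439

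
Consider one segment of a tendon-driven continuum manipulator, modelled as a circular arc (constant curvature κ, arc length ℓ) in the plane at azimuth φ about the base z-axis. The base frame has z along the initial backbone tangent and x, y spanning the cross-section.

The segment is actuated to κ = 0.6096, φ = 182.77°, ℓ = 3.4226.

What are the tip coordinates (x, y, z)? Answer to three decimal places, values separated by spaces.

θ = κ·ℓ = 0.6096 × 3.4226 = 2.08642 rad
ρ = (1 − cos θ)/κ = (1 − -0.49307)/0.6096 = 2.44927
z = sin θ / κ = 0.86999/0.6096 = 1.42714
x = ρ cos φ = 2.44927 × cos(182.77°) = -2.44641
y = ρ sin φ = 2.44927 × sin(182.77°) = -0.11837

-2.446 -0.118 1.427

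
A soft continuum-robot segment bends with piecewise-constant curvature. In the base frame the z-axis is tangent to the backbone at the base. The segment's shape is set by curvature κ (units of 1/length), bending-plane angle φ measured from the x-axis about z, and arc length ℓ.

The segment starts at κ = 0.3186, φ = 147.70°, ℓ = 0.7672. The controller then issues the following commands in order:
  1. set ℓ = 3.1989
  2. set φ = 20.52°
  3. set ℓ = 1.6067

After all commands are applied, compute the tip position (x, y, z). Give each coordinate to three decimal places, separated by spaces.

0.377 0.141 1.537

initial: κ=0.3186, φ=147.70°, ℓ=0.7672
cmd 1: set ℓ=3.1989 → (κ,φ,ℓ)=(0.3186,147.70°,3.1989) → tip=(-1.2627,0.7982,2.6732)
cmd 2: set φ=20.52° → (κ,φ,ℓ)=(0.3186,20.52°,3.1989) → tip=(1.3990,0.5236,2.6732)
cmd 3: set ℓ=1.6067 → (κ,φ,ℓ)=(0.3186,20.52°,1.6067) → tip=(0.3768,0.1410,1.5374)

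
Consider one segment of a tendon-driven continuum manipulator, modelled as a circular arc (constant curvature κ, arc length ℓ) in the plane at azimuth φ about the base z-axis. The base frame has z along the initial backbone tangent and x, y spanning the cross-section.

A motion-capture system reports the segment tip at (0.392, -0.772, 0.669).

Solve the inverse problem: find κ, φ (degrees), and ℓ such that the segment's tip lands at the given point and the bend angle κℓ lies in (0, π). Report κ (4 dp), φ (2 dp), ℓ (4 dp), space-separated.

ρ = √(x²+y²) = √(0.392² + -0.772²) = 0.86582
φ = atan2(y, x) mod 360° = atan2(-0.772, 0.392) = 296.9202°
|p|² = ρ² + z² = 0.86582² + 0.669² = 1.19721
κ = 2ρ / |p|² = 2×0.86582 / 1.19721 = 1.44640
θ = 2·atan2(ρ, z) = 2·atan2(0.86582, 0.669) = 1.82588 rad
ℓ = θ/κ = 1.82588/1.44640 = 1.26236

1.4464 296.92 1.2624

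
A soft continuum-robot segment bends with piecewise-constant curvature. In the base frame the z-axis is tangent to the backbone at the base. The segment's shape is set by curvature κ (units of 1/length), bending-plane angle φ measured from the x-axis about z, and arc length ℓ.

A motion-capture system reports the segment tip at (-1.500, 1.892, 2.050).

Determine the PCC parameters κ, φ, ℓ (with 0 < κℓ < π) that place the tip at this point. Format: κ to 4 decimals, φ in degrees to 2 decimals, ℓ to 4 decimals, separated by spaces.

0.4813 128.41 3.6018

ρ = √(x²+y²) = √(-1.500² + 1.892²) = 2.41447
φ = atan2(y, x) mod 360° = atan2(1.892, -1.500) = 128.4078°
|p|² = ρ² + z² = 2.41447² + 2.050² = 10.03216
κ = 2ρ / |p|² = 2×2.41447 / 10.03216 = 0.48135
θ = 2·atan2(ρ, z) = 2·atan2(2.41447, 2.050) = 1.73371 rad
ℓ = θ/κ = 1.73371/0.48135 = 3.60180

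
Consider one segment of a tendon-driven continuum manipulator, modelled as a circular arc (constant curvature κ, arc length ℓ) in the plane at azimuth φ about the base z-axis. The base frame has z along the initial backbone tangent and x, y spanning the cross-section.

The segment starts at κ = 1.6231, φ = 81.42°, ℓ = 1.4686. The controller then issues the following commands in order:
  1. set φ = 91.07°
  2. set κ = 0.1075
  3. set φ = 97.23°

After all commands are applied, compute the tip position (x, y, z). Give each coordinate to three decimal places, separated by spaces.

initial: κ=1.6231, φ=81.42°, ℓ=1.4686
cmd 1: set φ=91.07° → (κ,φ,ℓ)=(1.6231,91.07°,1.4686) → tip=(-0.0199,1.0634,0.4235)
cmd 2: set κ=0.1075 → (κ,φ,ℓ)=(0.1075,91.07°,1.4686) → tip=(-0.0022,0.1157,1.4625)
cmd 3: set φ=97.23° → (κ,φ,ℓ)=(0.1075,97.23°,1.4686) → tip=(-0.0146,0.1148,1.4625)

-0.015 0.115 1.463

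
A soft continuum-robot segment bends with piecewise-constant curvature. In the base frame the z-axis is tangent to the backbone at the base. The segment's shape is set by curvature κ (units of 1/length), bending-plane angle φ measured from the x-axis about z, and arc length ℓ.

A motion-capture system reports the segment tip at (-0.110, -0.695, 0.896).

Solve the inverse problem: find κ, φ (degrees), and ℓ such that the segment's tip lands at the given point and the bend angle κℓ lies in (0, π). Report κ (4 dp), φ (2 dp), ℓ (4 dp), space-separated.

ρ = √(x²+y²) = √(-0.110² + -0.695²) = 0.70365
φ = atan2(y, x) mod 360° = atan2(-0.695, -0.110) = 261.0062°
|p|² = ρ² + z² = 0.70365² + 0.896² = 1.29794
κ = 2ρ / |p|² = 2×0.70365 / 1.29794 = 1.08426
θ = 2·atan2(ρ, z) = 2·atan2(0.70365, 0.896) = 1.33146 rad
ℓ = θ/κ = 1.33146/1.08426 = 1.22799

1.0843 261.01 1.2280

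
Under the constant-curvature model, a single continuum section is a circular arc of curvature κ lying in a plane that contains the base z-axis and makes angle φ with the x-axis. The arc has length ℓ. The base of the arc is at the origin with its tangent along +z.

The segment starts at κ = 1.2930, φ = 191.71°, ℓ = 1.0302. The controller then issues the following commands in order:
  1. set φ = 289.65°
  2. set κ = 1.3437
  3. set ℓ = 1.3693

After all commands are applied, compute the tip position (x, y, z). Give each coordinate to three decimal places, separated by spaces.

initial: κ=1.2930, φ=191.71°, ℓ=1.0302
cmd 1: set φ=289.65° → (κ,φ,ℓ)=(1.2930,289.65°,1.0302) → tip=(0.1986,-0.5561,0.7515)
cmd 2: set κ=1.3437 → (κ,φ,ℓ)=(1.3437,289.65°,1.0302) → tip=(0.2039,-0.5709,0.7313)
cmd 3: set ℓ=1.3693 → (κ,φ,ℓ)=(1.3437,289.65°,1.3693) → tip=(0.3168,-0.8872,0.7174)

0.317 -0.887 0.717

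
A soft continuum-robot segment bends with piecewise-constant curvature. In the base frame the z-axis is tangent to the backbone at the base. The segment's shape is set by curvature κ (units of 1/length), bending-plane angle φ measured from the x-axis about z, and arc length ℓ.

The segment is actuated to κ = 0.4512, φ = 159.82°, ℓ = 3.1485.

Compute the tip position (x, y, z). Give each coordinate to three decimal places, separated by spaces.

-1.769 0.650 2.191

θ = κ·ℓ = 0.4512 × 3.1485 = 1.42060 rad
ρ = (1 − cos θ)/κ = (1 − 0.14963)/0.4512 = 1.88469
z = sin θ / κ = 0.98874/0.4512 = 2.19136
x = ρ cos φ = 1.88469 × cos(159.82°) = -1.76899
y = ρ sin φ = 1.88469 × sin(159.82°) = 0.65016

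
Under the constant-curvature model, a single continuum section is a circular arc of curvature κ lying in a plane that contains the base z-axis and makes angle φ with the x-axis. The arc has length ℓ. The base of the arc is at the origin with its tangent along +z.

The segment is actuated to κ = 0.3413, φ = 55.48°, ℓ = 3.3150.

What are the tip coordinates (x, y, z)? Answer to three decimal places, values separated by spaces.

0.954 1.387 2.652

θ = κ·ℓ = 0.3413 × 3.3150 = 1.13141 rad
ρ = (1 − cos θ)/κ = (1 − 0.42538)/0.3413 = 1.68361
z = sin θ / κ = 0.90501/0.3413 = 2.65166
x = ρ cos φ = 1.68361 × cos(55.48°) = 0.95409
y = ρ sin φ = 1.68361 × sin(55.48°) = 1.38717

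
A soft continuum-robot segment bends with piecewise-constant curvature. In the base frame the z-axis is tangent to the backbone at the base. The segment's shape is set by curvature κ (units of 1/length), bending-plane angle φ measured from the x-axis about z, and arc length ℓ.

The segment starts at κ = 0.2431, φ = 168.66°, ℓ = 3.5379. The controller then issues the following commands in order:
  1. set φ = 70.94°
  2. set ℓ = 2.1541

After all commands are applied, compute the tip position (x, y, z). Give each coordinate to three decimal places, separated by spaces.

initial: κ=0.2431, φ=168.66°, ℓ=3.5379
cmd 1: set φ=70.94° → (κ,φ,ℓ)=(0.2431,70.94°,3.5379) → tip=(0.4669,1.3515,3.1176)
cmd 2: set ℓ=2.1541 → (κ,φ,ℓ)=(0.2431,70.94°,2.1541) → tip=(0.1800,0.5210,2.0570)

0.180 0.521 2.057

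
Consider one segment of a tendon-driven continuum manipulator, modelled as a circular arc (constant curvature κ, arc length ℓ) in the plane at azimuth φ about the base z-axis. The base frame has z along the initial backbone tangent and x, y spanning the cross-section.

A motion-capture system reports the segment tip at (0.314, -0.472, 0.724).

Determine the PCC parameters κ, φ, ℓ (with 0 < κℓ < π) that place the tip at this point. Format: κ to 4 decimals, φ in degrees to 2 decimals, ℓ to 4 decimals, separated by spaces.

ρ = √(x²+y²) = √(0.314² + -0.472²) = 0.56690
φ = atan2(y, x) mod 360° = atan2(-0.472, 0.314) = 303.6340°
|p|² = ρ² + z² = 0.56690² + 0.724² = 0.84556
κ = 2ρ / |p|² = 2×0.56690 / 0.84556 = 1.34090
θ = 2·atan2(ρ, z) = 2·atan2(0.56690, 0.724) = 1.32860 rad
ℓ = θ/κ = 1.32860/1.34090 = 0.99082

1.3409 303.63 0.9908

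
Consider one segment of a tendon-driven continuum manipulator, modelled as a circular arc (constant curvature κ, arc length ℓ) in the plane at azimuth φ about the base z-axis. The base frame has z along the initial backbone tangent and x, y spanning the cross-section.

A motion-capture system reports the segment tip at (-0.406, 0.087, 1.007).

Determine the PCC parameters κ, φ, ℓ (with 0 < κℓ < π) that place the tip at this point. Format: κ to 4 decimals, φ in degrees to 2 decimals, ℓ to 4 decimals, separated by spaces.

ρ = √(x²+y²) = √(-0.406² + 0.087²) = 0.41522
φ = atan2(y, x) mod 360° = atan2(0.087, -0.406) = 167.9052°
|p|² = ρ² + z² = 0.41522² + 1.007² = 1.18645
κ = 2ρ / |p|² = 2×0.41522 / 1.18645 = 0.69993
θ = 2·atan2(ρ, z) = 2·atan2(0.41522, 1.007) = 0.78218 rad
ℓ = θ/κ = 0.78218/0.69993 = 1.11752

0.6999 167.91 1.1175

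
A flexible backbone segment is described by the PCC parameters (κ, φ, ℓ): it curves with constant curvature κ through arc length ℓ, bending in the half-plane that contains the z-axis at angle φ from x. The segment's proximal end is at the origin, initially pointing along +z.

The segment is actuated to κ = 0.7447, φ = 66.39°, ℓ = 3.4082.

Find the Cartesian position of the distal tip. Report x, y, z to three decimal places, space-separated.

θ = κ·ℓ = 0.7447 × 3.4082 = 2.53809 rad
ρ = (1 − cos θ)/κ = (1 − -0.82335)/0.7447 = 2.44844
z = sin θ / κ = 0.56753/0.7447 = 0.76210
x = ρ cos φ = 2.44844 × cos(66.39°) = 0.98062
y = ρ sin φ = 2.44844 × sin(66.39°) = 2.24349

0.981 2.243 0.762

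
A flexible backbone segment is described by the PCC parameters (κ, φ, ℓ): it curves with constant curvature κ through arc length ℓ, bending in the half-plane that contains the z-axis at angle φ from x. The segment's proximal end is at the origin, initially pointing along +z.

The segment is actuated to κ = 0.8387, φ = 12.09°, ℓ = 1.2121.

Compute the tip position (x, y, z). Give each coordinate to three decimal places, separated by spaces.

0.552 0.118 1.014

θ = κ·ℓ = 0.8387 × 1.2121 = 1.01659 rad
ρ = (1 − cos θ)/κ = (1 − 0.52627)/0.8387 = 0.56484
z = sin θ / κ = 0.85032/0.8387 = 1.01385
x = ρ cos φ = 0.56484 × cos(12.09°) = 0.55231
y = ρ sin φ = 0.56484 × sin(12.09°) = 0.11830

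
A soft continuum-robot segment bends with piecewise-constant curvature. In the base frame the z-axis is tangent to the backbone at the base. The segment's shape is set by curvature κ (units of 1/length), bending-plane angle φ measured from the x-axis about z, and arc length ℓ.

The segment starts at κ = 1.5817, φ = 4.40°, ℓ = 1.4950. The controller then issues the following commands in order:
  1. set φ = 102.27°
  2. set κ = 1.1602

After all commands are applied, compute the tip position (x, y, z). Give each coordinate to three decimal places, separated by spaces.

initial: κ=1.5817, φ=4.40°, ℓ=1.4950
cmd 1: set φ=102.27° → (κ,φ,ℓ)=(1.5817,102.27°,1.4950) → tip=(-0.2302,1.0583,0.4433)
cmd 2: set κ=1.1602 → (κ,φ,ℓ)=(1.1602,102.27°,1.4950) → tip=(-0.2130,0.9795,0.8504)

-0.213 0.979 0.850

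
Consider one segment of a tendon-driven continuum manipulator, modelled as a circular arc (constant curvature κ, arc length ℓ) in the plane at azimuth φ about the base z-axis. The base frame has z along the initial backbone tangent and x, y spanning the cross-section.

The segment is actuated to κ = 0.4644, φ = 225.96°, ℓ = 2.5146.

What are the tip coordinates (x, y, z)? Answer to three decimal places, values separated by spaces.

θ = κ·ℓ = 0.4644 × 2.5146 = 1.16778 rad
ρ = (1 − cos θ)/κ = (1 − 0.39219)/0.4644 = 1.30880
z = sin θ / κ = 0.91988/0.4644 = 1.98080
x = ρ cos φ = 1.30880 × cos(225.96°) = -0.90982
y = ρ sin φ = 1.30880 × sin(225.96°) = -0.94083

-0.910 -0.941 1.981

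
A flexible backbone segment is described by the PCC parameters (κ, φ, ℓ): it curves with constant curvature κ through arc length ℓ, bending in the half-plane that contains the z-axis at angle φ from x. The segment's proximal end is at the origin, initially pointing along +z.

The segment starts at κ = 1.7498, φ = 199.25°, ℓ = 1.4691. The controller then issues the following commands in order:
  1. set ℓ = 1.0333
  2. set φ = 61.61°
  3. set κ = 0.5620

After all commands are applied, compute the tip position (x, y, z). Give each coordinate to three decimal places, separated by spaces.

initial: κ=1.7498, φ=199.25°, ℓ=1.4691
cmd 1: set ℓ=1.0333 → (κ,φ,ℓ)=(1.7498,199.25°,1.0333) → tip=(-0.6664,-0.2327,0.5555)
cmd 2: set φ=61.61° → (κ,φ,ℓ)=(1.7498,61.61°,1.0333) → tip=(0.3356,0.6209,0.5555)
cmd 3: set κ=0.5620 → (κ,φ,ℓ)=(0.5620,61.61°,1.0333) → tip=(0.1387,0.2566,0.9762)

0.139 0.257 0.976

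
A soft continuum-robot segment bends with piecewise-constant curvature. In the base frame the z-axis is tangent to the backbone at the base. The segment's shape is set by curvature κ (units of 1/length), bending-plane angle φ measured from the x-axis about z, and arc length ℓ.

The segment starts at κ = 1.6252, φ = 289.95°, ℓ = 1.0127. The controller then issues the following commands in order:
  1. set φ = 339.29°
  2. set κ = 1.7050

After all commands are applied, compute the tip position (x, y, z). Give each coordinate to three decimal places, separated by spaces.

0.634 -0.240 0.579

initial: κ=1.6252, φ=289.95°, ℓ=1.0127
cmd 1: set φ=339.29° → (κ,φ,ℓ)=(1.6252,339.29°,1.0127) → tip=(0.6187,-0.2339,0.6136)
cmd 2: set κ=1.7050 → (κ,φ,ℓ)=(1.7050,339.29°,1.0127) → tip=(0.6338,-0.2396,0.5794)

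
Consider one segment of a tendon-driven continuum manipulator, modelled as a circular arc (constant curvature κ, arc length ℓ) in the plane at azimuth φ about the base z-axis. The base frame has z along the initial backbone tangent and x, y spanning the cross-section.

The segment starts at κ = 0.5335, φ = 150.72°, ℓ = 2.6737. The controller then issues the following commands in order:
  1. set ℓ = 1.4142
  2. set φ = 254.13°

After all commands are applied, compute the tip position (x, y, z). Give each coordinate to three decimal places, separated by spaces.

initial: κ=0.5335, φ=150.72°, ℓ=2.6737
cmd 1: set ℓ=1.4142 → (κ,φ,ℓ)=(0.5335,150.72°,1.4142) → tip=(-0.4437,0.2488,1.2838)
cmd 2: set φ=254.13° → (κ,φ,ℓ)=(0.5335,254.13°,1.4142) → tip=(-0.1391,-0.4893,1.2838)

-0.139 -0.489 1.284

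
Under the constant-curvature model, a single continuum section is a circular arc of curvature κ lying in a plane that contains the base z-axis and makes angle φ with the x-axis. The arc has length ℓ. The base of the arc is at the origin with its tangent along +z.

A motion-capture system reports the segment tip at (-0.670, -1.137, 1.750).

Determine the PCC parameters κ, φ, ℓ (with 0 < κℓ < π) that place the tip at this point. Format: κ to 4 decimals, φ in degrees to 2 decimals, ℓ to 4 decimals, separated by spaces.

ρ = √(x²+y²) = √(-0.670² + -1.137²) = 1.31972
φ = atan2(y, x) mod 360° = atan2(-1.137, -0.670) = 239.4904°
|p|² = ρ² + z² = 1.31972² + 1.750² = 4.80417
κ = 2ρ / |p|² = 2×1.31972 / 4.80417 = 0.54941
θ = 2·atan2(ρ, z) = 2·atan2(1.31972, 1.750) = 1.29227 rad
ℓ = θ/κ = 1.29227/0.54941 = 2.35212

0.5494 239.49 2.3521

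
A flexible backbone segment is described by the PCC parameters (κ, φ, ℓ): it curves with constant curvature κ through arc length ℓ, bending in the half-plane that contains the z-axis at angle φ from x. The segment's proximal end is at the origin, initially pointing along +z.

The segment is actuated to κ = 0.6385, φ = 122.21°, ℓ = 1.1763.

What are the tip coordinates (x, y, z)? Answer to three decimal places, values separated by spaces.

θ = κ·ℓ = 0.6385 × 1.1763 = 0.75107 rad
ρ = (1 − cos θ)/κ = (1 − 0.73096)/0.6385 = 0.42136
z = sin θ / κ = 0.68242/0.6385 = 1.06879
x = ρ cos φ = 0.42136 × cos(122.21°) = -0.22460
y = ρ sin φ = 0.42136 × sin(122.21°) = 0.35651

-0.225 0.357 1.069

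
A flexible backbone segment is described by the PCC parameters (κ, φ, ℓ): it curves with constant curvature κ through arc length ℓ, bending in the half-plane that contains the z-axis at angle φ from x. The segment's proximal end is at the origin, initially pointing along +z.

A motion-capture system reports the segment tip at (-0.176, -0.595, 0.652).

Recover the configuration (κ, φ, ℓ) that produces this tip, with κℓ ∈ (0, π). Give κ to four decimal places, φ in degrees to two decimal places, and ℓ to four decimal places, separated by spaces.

1.5319 253.52 0.9931

ρ = √(x²+y²) = √(-0.176² + -0.595²) = 0.62048
φ = atan2(y, x) mod 360° = atan2(-0.595, -0.176) = 253.5219°
|p|² = ρ² + z² = 0.62048² + 0.652² = 0.81010
κ = 2ρ / |p|² = 2×0.62048 / 0.81010 = 1.53186
θ = 2·atan2(ρ, z) = 2·atan2(0.62048, 0.652) = 1.52127 rad
ℓ = θ/κ = 1.52127/1.53186 = 0.99309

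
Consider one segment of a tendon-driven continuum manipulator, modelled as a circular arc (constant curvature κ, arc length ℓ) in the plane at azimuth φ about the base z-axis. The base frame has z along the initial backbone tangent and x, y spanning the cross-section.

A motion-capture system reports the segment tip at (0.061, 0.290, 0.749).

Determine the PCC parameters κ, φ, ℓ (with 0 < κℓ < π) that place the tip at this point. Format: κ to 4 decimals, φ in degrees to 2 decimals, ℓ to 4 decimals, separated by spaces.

ρ = √(x²+y²) = √(0.061² + 0.290²) = 0.29635
φ = atan2(y, x) mod 360° = atan2(0.290, 0.061) = 78.1213°
|p|² = ρ² + z² = 0.29635² + 0.749² = 0.64882
κ = 2ρ / |p|² = 2×0.29635 / 0.64882 = 0.91349
θ = 2·atan2(ρ, z) = 2·atan2(0.29635, 0.749) = 0.75351 rad
ℓ = θ/κ = 0.75351/0.91349 = 0.82487

0.9135 78.12 0.8249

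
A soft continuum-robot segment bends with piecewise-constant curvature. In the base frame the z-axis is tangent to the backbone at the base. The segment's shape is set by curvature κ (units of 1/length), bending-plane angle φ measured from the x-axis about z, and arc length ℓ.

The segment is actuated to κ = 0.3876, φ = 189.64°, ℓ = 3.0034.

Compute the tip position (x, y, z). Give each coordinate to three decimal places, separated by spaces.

θ = κ·ℓ = 0.3876 × 3.0034 = 1.16412 rad
ρ = (1 − cos θ)/κ = (1 − 0.39556)/0.3876 = 1.55944
z = sin θ / κ = 0.91844/0.3876 = 2.36956
x = ρ cos φ = 1.55944 × cos(189.64°) = -1.53742
y = ρ sin φ = 1.55944 × sin(189.64°) = -0.26114

-1.537 -0.261 2.370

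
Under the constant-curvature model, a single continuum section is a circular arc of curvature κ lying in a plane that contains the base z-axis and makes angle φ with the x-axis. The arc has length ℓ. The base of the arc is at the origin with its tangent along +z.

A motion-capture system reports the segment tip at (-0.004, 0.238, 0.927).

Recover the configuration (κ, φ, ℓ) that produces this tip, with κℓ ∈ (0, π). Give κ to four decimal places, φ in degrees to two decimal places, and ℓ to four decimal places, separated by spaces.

0.5197 90.96 0.9672

ρ = √(x²+y²) = √(-0.004² + 0.238²) = 0.23803
φ = atan2(y, x) mod 360° = atan2(0.238, -0.004) = 90.9629°
|p|² = ρ² + z² = 0.23803² + 0.927² = 0.91599
κ = 2ρ / |p|² = 2×0.23803 / 0.91599 = 0.51973
θ = 2·atan2(ρ, z) = 2·atan2(0.23803, 0.927) = 0.50270 rad
ℓ = θ/κ = 0.50270/0.51973 = 0.96723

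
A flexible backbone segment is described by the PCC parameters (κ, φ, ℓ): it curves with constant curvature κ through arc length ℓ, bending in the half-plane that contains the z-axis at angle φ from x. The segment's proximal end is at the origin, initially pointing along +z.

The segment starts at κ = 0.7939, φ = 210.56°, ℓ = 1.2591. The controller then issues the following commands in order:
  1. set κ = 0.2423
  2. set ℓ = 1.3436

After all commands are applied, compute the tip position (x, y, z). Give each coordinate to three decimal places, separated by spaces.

initial: κ=0.7939, φ=210.56°, ℓ=1.2591
cmd 1: set κ=0.2423 → (κ,φ,ℓ)=(0.2423,210.56°,1.2591) → tip=(-0.1641,-0.0969,1.2397)
cmd 2: set ℓ=1.3436 → (κ,φ,ℓ)=(0.2423,210.56°,1.3436) → tip=(-0.1867,-0.1102,1.3200)

-0.187 -0.110 1.320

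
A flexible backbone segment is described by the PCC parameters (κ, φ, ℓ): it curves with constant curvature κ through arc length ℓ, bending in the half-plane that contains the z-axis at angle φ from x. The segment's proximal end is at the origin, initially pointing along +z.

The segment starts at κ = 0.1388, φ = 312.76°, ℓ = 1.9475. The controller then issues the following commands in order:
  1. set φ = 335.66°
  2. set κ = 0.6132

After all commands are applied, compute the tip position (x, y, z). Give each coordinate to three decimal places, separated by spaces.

initial: κ=0.1388, φ=312.76°, ℓ=1.9475
cmd 1: set φ=335.66° → (κ,φ,ℓ)=(0.1388,335.66°,1.9475) → tip=(0.2384,-0.1078,1.9239)
cmd 2: set κ=0.6132 → (κ,φ,ℓ)=(0.6132,335.66°,1.9475) → tip=(0.9394,-0.4250,1.5165)

0.939 -0.425 1.517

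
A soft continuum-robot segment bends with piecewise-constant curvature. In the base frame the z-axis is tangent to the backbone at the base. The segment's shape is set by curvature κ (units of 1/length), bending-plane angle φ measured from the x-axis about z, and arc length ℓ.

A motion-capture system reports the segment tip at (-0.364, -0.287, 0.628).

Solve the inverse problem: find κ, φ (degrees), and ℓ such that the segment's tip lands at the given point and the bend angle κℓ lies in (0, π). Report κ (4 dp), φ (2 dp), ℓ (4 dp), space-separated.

ρ = √(x²+y²) = √(-0.364² + -0.287²) = 0.46354
φ = atan2(y, x) mod 360° = atan2(-0.287, -0.364) = 218.2544°
|p|² = ρ² + z² = 0.46354² + 0.628² = 0.60925
κ = 2ρ / |p|² = 2×0.46354 / 0.60925 = 1.52166
θ = 2·atan2(ρ, z) = 2·atan2(0.46354, 0.628) = 1.27170 rad
ℓ = θ/κ = 1.27170/1.52166 = 0.83573

1.5217 218.25 0.8357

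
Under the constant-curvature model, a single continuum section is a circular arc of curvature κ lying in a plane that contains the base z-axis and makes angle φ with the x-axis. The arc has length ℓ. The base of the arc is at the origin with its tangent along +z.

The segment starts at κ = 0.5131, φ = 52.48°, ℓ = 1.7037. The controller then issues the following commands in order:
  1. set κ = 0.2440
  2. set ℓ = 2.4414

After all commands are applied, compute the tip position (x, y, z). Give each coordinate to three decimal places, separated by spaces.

0.430 0.560 2.300

initial: κ=0.5131, φ=52.48°, ℓ=1.7037
cmd 1: set κ=0.2440 → (κ,φ,ℓ)=(0.2440,52.48°,1.7037) → tip=(0.2126,0.2768,1.6551)
cmd 2: set ℓ=2.4414 → (κ,φ,ℓ)=(0.2440,52.48°,2.4414) → tip=(0.4299,0.5599,2.2995)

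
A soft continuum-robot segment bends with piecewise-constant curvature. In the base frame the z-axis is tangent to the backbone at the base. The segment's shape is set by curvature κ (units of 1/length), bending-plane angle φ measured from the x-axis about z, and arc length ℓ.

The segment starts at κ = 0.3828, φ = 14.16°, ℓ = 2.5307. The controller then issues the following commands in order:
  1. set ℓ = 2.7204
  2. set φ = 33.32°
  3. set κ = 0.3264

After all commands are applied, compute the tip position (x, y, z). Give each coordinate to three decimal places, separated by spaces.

initial: κ=0.3828, φ=14.16°, ℓ=2.5307
cmd 1: set ℓ=2.7204 → (κ,φ,ℓ)=(0.3828,14.16°,2.7204) → tip=(1.2537,0.3163,2.2547)
cmd 2: set φ=33.32° → (κ,φ,ℓ)=(0.3828,33.32°,2.7204) → tip=(1.0805,0.7103,2.2547)
cmd 3: set κ=0.3264 → (κ,φ,ℓ)=(0.3264,33.32°,2.7204) → tip=(0.9446,0.6210,2.3768)

0.945 0.621 2.377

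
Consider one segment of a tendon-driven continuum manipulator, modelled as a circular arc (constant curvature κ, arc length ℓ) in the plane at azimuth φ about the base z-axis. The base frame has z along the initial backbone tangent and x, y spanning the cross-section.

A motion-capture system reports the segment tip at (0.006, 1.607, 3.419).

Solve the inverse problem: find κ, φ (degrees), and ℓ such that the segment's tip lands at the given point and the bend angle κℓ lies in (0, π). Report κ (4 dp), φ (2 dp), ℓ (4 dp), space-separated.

ρ = √(x²+y²) = √(0.006² + 1.607²) = 1.60701
φ = atan2(y, x) mod 360° = atan2(1.607, 0.006) = 89.7861°
|p|² = ρ² + z² = 1.60701² + 3.419² = 14.27205
κ = 2ρ / |p|² = 2×1.60701 / 14.27205 = 0.22520
θ = 2·atan2(ρ, z) = 2·atan2(1.60701, 3.419) = 0.87876 rad
ℓ = θ/κ = 0.87876/0.22520 = 3.90219

0.2252 89.79 3.9022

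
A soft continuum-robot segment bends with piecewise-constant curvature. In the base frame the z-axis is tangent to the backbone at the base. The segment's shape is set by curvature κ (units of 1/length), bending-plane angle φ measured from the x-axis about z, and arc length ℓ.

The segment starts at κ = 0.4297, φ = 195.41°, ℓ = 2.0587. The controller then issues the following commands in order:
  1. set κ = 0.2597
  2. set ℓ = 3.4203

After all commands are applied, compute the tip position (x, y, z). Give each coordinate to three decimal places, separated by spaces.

-1.371 -0.378 2.988

initial: κ=0.4297, φ=195.41°, ℓ=2.0587
cmd 1: set κ=0.2597 → (κ,φ,ℓ)=(0.2597,195.41°,2.0587) → tip=(-0.5180,-0.1428,1.9620)
cmd 2: set ℓ=3.4203 → (κ,φ,ℓ)=(0.2597,195.41°,3.4203) → tip=(-1.3706,-0.3778,2.9879)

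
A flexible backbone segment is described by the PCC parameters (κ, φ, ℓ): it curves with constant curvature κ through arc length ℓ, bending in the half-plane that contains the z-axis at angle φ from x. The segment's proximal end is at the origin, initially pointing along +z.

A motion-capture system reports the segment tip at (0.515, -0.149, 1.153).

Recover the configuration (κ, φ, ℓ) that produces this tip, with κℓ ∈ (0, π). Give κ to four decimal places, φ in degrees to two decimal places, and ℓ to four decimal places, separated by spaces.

0.6632 343.86 1.3126

ρ = √(x²+y²) = √(0.515² + -0.149²) = 0.53612
φ = atan2(y, x) mod 360° = atan2(-0.149, 0.515) = 343.8638°
|p|² = ρ² + z² = 0.53612² + 1.153² = 1.61684
κ = 2ρ / |p|² = 2×0.53612 / 1.61684 = 0.66317
θ = 2·atan2(ρ, z) = 2·atan2(0.53612, 1.153) = 0.87048 rad
ℓ = θ/κ = 0.87048/0.66317 = 1.31260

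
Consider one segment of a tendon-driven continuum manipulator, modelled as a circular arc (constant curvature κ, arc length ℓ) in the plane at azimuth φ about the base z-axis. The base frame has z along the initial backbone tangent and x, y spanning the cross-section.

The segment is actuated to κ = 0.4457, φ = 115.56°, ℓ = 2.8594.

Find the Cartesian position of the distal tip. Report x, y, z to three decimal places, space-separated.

θ = κ·ℓ = 0.4457 × 2.8594 = 1.27443 rad
ρ = (1 − cos θ)/κ = (1 − 0.29204)/0.4457 = 1.58842
z = sin θ / κ = 0.95641/0.4457 = 2.14585
x = ρ cos φ = 1.58842 × cos(115.56°) = -0.68533
y = ρ sin φ = 1.58842 × sin(115.56°) = 1.43296

-0.685 1.433 2.146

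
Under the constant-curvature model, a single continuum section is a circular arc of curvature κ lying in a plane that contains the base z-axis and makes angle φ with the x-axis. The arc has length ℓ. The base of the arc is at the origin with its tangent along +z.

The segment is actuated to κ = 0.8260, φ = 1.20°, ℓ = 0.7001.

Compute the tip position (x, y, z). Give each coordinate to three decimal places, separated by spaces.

θ = κ·ℓ = 0.8260 × 0.7001 = 0.57828 rad
ρ = (1 − cos θ)/κ = (1 − 0.83740)/0.8260 = 0.19685
z = sin θ / κ = 0.54659/0.8260 = 0.66173
x = ρ cos φ = 0.19685 × cos(1.20°) = 0.19681
y = ρ sin φ = 0.19685 × sin(1.20°) = 0.00412

0.197 0.004 0.662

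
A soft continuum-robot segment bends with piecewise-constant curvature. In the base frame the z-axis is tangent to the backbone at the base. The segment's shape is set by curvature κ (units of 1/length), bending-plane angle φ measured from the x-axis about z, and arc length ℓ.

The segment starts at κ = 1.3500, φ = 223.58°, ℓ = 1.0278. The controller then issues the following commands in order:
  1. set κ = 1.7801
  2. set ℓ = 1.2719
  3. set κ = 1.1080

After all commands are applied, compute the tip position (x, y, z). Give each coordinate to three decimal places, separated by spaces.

-0.549 -0.522 0.891

initial: κ=1.3500, φ=223.58°, ℓ=1.0278
cmd 1: set κ=1.7801 → (κ,φ,ℓ)=(1.7801,223.58°,1.0278) → tip=(-0.5111,-0.4864,0.5431)
cmd 2: set ℓ=1.2719 → (κ,φ,ℓ)=(1.7801,223.58°,1.2719) → tip=(-0.6670,-0.6348,0.4321)
cmd 3: set κ=1.1080 → (κ,φ,ℓ)=(1.1080,223.58°,1.2719) → tip=(-0.5487,-0.5221,0.8908)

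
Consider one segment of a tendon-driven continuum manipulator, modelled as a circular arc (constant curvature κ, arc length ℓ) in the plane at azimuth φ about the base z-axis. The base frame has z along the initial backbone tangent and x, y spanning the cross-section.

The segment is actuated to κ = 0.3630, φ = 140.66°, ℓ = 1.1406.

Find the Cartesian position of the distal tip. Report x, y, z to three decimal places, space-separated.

θ = κ·ℓ = 0.3630 × 1.1406 = 0.41404 rad
ρ = (1 − cos θ)/κ = (1 − 0.91550)/0.3630 = 0.23277
z = sin θ / κ = 0.40231/0.3630 = 1.10829
x = ρ cos φ = 0.23277 × cos(140.66°) = -0.18003
y = ρ sin φ = 0.23277 × sin(140.66°) = 0.14756

-0.180 0.148 1.108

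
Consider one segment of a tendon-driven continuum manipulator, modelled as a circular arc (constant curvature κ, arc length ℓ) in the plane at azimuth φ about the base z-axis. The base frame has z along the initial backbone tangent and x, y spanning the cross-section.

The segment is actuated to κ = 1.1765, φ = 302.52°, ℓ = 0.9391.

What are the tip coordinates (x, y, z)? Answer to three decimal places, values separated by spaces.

θ = κ·ℓ = 1.1765 × 0.9391 = 1.10485 rad
ρ = (1 − cos θ)/κ = (1 − 0.44927)/1.1765 = 0.46811
z = sin θ / κ = 0.89340/1.1765 = 0.75937
x = ρ cos φ = 0.46811 × cos(302.52°) = 0.25165
y = ρ sin φ = 0.46811 × sin(302.52°) = -0.39471

0.252 -0.395 0.759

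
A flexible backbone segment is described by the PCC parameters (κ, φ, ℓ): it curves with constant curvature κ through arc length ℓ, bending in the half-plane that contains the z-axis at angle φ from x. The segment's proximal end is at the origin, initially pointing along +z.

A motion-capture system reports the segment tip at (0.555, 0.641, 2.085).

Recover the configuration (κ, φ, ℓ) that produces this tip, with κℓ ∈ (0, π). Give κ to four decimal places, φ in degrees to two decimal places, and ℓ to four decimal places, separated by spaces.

0.3347 49.11 2.3078

ρ = √(x²+y²) = √(0.555² + 0.641²) = 0.84788
φ = atan2(y, x) mod 360° = atan2(0.641, 0.555) = 49.1129°
|p|² = ρ² + z² = 0.84788² + 2.085² = 5.06613
κ = 2ρ / |p|² = 2×0.84788 / 5.06613 = 0.33473
θ = 2·atan2(ρ, z) = 2·atan2(0.84788, 2.085) = 0.77247 rad
ℓ = θ/κ = 0.77247/0.33473 = 2.30776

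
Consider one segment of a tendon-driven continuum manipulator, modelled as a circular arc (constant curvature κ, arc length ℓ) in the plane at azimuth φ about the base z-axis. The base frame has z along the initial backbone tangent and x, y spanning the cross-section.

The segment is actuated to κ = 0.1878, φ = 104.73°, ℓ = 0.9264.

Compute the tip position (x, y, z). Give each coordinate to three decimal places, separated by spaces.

-0.020 0.078 0.922

θ = κ·ℓ = 0.1878 × 0.9264 = 0.17398 rad
ρ = (1 − cos θ)/κ = (1 − 0.98490)/0.1878 = 0.08038
z = sin θ / κ = 0.17310/0.1878 = 0.92173
x = ρ cos φ = 0.08038 × cos(104.73°) = -0.02044
y = ρ sin φ = 0.08038 × sin(104.73°) = 0.07774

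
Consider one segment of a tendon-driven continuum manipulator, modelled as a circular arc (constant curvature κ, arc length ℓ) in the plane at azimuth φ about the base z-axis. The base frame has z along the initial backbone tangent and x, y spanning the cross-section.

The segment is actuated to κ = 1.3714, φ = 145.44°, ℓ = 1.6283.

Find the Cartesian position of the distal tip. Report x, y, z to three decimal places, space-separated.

θ = κ·ℓ = 1.3714 × 1.6283 = 2.23305 rad
ρ = (1 − cos θ)/κ = (1 − -0.61490)/1.3714 = 1.17755
z = sin θ / κ = 0.78861/1.3714 = 0.57504
x = ρ cos φ = 1.17755 × cos(145.44°) = -0.96975
y = ρ sin φ = 1.17755 × sin(145.44°) = 0.66799

-0.970 0.668 0.575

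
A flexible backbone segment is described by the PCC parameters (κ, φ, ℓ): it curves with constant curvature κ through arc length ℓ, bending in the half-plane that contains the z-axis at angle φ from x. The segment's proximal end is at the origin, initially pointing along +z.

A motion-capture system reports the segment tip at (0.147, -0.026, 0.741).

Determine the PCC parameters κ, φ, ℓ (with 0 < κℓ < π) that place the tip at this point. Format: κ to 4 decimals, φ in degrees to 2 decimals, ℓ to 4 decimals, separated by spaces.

0.5225 349.97 0.7609

ρ = √(x²+y²) = √(0.147² + -0.026²) = 0.14928
φ = atan2(y, x) mod 360° = atan2(-0.026, 0.147) = 349.9698°
|p|² = ρ² + z² = 0.14928² + 0.741² = 0.57137
κ = 2ρ / |p|² = 2×0.14928 / 0.57137 = 0.52254
θ = 2·atan2(ρ, z) = 2·atan2(0.14928, 0.741) = 0.39760 rad
ℓ = θ/κ = 0.39760/0.52254 = 0.76089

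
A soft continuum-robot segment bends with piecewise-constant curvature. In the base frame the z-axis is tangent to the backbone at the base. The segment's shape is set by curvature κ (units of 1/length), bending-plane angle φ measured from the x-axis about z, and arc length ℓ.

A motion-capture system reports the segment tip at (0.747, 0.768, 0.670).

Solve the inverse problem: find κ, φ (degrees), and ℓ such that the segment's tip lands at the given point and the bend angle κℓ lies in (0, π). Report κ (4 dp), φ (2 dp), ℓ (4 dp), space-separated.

ρ = √(x²+y²) = √(0.747² + 0.768²) = 1.07137
φ = atan2(y, x) mod 360° = atan2(0.768, 0.747) = 45.7941°
|p|² = ρ² + z² = 1.07137² + 0.670² = 1.59673
κ = 2ρ / |p|² = 2×1.07137 / 1.59673 = 1.34195
θ = 2·atan2(ρ, z) = 2·atan2(1.07137, 0.670) = 2.02387 rad
ℓ = θ/κ = 2.02387/1.34195 = 1.50815

1.3420 45.79 1.5082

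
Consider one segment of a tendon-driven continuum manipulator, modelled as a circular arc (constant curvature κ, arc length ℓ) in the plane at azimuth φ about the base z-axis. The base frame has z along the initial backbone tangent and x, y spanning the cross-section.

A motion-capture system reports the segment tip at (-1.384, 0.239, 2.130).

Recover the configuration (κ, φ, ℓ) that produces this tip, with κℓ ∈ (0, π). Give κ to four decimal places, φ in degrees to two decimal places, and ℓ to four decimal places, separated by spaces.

ρ = √(x²+y²) = √(-1.384² + 0.239²) = 1.40448
φ = atan2(y, x) mod 360° = atan2(0.239, -1.384) = 170.2023°
|p|² = ρ² + z² = 1.40448² + 2.130² = 6.50948
κ = 2ρ / |p|² = 2×1.40448 / 6.50948 = 0.43152
θ = 2·atan2(ρ, z) = 2·atan2(1.40448, 2.130) = 1.16589 rad
ℓ = θ/κ = 1.16589/0.43152 = 2.70181

0.4315 170.20 2.7018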